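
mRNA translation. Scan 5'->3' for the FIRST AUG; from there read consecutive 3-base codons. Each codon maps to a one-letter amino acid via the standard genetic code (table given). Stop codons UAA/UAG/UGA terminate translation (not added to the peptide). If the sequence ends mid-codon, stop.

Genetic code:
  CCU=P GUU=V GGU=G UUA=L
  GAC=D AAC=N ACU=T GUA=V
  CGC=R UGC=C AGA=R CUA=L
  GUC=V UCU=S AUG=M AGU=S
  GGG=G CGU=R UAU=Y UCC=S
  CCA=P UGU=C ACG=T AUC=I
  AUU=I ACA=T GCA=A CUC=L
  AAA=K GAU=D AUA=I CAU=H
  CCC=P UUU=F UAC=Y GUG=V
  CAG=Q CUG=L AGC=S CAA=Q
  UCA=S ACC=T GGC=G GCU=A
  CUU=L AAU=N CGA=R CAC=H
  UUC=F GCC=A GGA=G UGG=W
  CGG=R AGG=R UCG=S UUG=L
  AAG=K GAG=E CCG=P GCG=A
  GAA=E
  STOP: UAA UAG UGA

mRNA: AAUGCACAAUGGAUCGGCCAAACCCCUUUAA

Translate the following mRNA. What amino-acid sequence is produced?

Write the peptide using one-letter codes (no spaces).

Answer: MHNGSAKPL

Derivation:
start AUG at pos 1
pos 1: AUG -> M; peptide=M
pos 4: CAC -> H; peptide=MH
pos 7: AAU -> N; peptide=MHN
pos 10: GGA -> G; peptide=MHNG
pos 13: UCG -> S; peptide=MHNGS
pos 16: GCC -> A; peptide=MHNGSA
pos 19: AAA -> K; peptide=MHNGSAK
pos 22: CCC -> P; peptide=MHNGSAKP
pos 25: CUU -> L; peptide=MHNGSAKPL
pos 28: UAA -> STOP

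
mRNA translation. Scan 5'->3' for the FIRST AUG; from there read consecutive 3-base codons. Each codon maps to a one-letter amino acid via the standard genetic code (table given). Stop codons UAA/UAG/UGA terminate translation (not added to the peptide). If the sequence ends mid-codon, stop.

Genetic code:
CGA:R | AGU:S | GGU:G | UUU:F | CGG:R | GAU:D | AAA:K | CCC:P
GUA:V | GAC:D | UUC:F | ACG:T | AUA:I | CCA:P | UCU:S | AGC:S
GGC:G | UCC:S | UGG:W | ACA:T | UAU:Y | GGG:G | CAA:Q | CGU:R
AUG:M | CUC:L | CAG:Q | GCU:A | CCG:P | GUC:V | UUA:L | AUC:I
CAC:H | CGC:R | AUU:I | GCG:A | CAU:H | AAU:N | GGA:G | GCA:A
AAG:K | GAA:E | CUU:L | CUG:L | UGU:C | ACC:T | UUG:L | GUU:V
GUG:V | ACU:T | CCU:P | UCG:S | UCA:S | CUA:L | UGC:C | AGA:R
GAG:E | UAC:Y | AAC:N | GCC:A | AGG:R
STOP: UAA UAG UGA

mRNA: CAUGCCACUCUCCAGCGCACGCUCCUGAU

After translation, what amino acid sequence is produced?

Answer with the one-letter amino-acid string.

Answer: MPLSSARS

Derivation:
start AUG at pos 1
pos 1: AUG -> M; peptide=M
pos 4: CCA -> P; peptide=MP
pos 7: CUC -> L; peptide=MPL
pos 10: UCC -> S; peptide=MPLS
pos 13: AGC -> S; peptide=MPLSS
pos 16: GCA -> A; peptide=MPLSSA
pos 19: CGC -> R; peptide=MPLSSAR
pos 22: UCC -> S; peptide=MPLSSARS
pos 25: UGA -> STOP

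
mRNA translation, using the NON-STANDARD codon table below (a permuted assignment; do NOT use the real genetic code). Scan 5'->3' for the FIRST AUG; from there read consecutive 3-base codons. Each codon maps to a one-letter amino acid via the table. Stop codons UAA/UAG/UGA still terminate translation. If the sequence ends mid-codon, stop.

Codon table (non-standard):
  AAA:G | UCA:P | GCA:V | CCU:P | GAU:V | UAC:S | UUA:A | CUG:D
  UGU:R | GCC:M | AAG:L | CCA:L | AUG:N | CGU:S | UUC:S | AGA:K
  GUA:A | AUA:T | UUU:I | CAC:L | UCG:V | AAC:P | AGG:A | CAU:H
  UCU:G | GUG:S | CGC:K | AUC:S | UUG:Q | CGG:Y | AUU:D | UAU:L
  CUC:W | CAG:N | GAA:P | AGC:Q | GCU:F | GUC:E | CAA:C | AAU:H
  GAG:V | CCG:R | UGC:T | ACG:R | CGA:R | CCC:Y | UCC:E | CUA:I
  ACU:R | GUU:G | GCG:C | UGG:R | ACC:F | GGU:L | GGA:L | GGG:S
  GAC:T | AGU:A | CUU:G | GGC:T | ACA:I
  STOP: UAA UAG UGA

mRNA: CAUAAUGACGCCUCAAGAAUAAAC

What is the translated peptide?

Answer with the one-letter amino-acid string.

start AUG at pos 4
pos 4: AUG -> N; peptide=N
pos 7: ACG -> R; peptide=NR
pos 10: CCU -> P; peptide=NRP
pos 13: CAA -> C; peptide=NRPC
pos 16: GAA -> P; peptide=NRPCP
pos 19: UAA -> STOP

Answer: NRPCP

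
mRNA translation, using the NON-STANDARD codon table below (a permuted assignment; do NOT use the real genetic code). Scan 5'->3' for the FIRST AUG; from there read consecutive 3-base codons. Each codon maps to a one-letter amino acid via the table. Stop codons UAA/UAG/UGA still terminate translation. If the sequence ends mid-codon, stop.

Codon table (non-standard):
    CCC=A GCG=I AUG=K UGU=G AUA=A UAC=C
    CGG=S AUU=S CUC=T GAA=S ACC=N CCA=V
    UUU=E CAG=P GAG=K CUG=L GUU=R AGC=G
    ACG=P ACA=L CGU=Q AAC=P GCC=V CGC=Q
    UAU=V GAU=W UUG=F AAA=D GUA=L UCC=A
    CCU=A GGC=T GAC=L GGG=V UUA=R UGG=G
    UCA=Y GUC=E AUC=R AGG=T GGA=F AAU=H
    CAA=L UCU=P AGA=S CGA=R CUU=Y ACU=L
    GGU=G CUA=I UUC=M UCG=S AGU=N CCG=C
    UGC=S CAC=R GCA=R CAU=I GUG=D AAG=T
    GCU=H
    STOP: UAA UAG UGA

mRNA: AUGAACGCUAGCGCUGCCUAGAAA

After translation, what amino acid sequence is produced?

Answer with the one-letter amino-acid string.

Answer: KPHGHV

Derivation:
start AUG at pos 0
pos 0: AUG -> K; peptide=K
pos 3: AAC -> P; peptide=KP
pos 6: GCU -> H; peptide=KPH
pos 9: AGC -> G; peptide=KPHG
pos 12: GCU -> H; peptide=KPHGH
pos 15: GCC -> V; peptide=KPHGHV
pos 18: UAG -> STOP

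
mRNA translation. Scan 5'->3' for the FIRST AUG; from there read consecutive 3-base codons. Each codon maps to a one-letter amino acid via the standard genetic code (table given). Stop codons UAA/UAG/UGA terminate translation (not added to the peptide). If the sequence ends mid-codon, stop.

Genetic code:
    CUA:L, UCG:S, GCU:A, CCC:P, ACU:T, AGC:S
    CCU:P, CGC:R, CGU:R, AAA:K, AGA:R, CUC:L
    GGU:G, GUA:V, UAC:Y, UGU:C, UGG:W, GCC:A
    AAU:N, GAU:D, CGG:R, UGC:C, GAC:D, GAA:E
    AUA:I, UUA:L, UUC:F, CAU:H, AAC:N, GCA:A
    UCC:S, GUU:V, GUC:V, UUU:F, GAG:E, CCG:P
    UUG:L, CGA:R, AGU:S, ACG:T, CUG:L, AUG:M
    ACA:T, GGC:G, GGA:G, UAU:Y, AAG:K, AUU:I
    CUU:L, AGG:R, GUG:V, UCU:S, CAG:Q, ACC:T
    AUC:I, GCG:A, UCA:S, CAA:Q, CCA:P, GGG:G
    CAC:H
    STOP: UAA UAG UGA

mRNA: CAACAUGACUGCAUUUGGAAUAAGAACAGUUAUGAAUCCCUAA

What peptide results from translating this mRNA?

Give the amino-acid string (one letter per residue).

start AUG at pos 4
pos 4: AUG -> M; peptide=M
pos 7: ACU -> T; peptide=MT
pos 10: GCA -> A; peptide=MTA
pos 13: UUU -> F; peptide=MTAF
pos 16: GGA -> G; peptide=MTAFG
pos 19: AUA -> I; peptide=MTAFGI
pos 22: AGA -> R; peptide=MTAFGIR
pos 25: ACA -> T; peptide=MTAFGIRT
pos 28: GUU -> V; peptide=MTAFGIRTV
pos 31: AUG -> M; peptide=MTAFGIRTVM
pos 34: AAU -> N; peptide=MTAFGIRTVMN
pos 37: CCC -> P; peptide=MTAFGIRTVMNP
pos 40: UAA -> STOP

Answer: MTAFGIRTVMNP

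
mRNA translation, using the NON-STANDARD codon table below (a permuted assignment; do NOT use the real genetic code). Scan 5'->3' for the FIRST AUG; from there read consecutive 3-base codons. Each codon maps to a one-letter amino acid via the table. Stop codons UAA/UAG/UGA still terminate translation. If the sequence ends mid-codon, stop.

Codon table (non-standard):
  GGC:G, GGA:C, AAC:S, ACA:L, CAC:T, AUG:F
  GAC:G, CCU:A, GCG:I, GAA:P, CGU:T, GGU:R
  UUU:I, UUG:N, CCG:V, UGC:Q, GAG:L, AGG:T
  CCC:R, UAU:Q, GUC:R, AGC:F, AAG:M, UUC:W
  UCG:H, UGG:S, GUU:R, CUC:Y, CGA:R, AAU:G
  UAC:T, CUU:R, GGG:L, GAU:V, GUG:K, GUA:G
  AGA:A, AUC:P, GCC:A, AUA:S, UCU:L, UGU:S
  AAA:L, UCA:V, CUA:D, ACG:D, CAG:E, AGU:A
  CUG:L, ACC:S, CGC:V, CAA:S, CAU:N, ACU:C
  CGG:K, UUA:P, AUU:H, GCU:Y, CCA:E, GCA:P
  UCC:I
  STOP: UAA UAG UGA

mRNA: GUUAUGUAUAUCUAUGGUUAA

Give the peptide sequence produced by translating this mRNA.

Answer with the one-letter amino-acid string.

start AUG at pos 3
pos 3: AUG -> F; peptide=F
pos 6: UAU -> Q; peptide=FQ
pos 9: AUC -> P; peptide=FQP
pos 12: UAU -> Q; peptide=FQPQ
pos 15: GGU -> R; peptide=FQPQR
pos 18: UAA -> STOP

Answer: FQPQR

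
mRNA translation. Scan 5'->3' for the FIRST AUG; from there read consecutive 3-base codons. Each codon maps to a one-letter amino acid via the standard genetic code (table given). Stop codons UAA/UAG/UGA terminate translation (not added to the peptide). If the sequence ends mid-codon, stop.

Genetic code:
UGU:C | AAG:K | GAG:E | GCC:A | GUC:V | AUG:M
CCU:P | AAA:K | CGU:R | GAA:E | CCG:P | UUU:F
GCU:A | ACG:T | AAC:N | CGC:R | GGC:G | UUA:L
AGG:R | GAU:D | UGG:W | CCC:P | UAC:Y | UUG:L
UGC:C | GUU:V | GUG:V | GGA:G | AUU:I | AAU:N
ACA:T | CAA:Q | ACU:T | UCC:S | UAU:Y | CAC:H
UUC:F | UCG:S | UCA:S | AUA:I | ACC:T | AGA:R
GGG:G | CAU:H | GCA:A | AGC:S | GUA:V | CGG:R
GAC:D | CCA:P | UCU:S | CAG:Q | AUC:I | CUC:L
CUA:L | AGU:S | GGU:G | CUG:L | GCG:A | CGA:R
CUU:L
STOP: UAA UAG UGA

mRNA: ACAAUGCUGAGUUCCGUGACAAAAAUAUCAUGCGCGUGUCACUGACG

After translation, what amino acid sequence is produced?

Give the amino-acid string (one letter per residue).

start AUG at pos 3
pos 3: AUG -> M; peptide=M
pos 6: CUG -> L; peptide=ML
pos 9: AGU -> S; peptide=MLS
pos 12: UCC -> S; peptide=MLSS
pos 15: GUG -> V; peptide=MLSSV
pos 18: ACA -> T; peptide=MLSSVT
pos 21: AAA -> K; peptide=MLSSVTK
pos 24: AUA -> I; peptide=MLSSVTKI
pos 27: UCA -> S; peptide=MLSSVTKIS
pos 30: UGC -> C; peptide=MLSSVTKISC
pos 33: GCG -> A; peptide=MLSSVTKISCA
pos 36: UGU -> C; peptide=MLSSVTKISCAC
pos 39: CAC -> H; peptide=MLSSVTKISCACH
pos 42: UGA -> STOP

Answer: MLSSVTKISCACH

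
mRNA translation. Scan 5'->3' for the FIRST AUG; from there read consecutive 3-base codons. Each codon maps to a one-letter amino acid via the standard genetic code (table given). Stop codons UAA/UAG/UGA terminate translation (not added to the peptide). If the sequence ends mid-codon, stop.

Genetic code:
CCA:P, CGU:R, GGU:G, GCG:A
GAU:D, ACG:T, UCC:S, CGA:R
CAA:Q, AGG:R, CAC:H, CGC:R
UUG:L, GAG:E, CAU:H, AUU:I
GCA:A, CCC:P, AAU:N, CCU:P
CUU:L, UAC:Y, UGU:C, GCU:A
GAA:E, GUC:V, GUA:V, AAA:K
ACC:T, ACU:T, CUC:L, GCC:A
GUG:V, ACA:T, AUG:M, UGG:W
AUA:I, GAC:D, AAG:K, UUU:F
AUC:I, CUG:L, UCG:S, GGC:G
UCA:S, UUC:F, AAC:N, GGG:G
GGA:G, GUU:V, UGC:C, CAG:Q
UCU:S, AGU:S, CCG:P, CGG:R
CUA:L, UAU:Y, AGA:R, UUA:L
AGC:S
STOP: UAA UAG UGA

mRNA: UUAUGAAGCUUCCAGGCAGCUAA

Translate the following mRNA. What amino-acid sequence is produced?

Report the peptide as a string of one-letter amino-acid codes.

Answer: MKLPGS

Derivation:
start AUG at pos 2
pos 2: AUG -> M; peptide=M
pos 5: AAG -> K; peptide=MK
pos 8: CUU -> L; peptide=MKL
pos 11: CCA -> P; peptide=MKLP
pos 14: GGC -> G; peptide=MKLPG
pos 17: AGC -> S; peptide=MKLPGS
pos 20: UAA -> STOP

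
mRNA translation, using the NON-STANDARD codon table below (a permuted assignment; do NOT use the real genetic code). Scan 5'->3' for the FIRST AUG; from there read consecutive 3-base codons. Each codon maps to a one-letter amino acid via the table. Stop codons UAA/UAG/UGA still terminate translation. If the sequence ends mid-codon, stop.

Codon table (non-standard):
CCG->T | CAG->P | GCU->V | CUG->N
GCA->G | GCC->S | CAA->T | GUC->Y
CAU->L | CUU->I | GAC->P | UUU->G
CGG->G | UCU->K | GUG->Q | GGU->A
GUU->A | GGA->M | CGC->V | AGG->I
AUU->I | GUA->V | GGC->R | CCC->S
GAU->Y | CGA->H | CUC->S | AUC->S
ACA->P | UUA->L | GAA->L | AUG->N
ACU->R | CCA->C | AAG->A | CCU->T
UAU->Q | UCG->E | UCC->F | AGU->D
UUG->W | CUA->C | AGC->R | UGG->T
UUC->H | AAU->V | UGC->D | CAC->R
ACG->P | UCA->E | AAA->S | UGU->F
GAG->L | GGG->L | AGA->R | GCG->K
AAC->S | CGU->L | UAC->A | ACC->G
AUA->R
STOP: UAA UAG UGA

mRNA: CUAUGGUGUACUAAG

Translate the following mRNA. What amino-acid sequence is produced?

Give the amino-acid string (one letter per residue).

Answer: NQA

Derivation:
start AUG at pos 2
pos 2: AUG -> N; peptide=N
pos 5: GUG -> Q; peptide=NQ
pos 8: UAC -> A; peptide=NQA
pos 11: UAA -> STOP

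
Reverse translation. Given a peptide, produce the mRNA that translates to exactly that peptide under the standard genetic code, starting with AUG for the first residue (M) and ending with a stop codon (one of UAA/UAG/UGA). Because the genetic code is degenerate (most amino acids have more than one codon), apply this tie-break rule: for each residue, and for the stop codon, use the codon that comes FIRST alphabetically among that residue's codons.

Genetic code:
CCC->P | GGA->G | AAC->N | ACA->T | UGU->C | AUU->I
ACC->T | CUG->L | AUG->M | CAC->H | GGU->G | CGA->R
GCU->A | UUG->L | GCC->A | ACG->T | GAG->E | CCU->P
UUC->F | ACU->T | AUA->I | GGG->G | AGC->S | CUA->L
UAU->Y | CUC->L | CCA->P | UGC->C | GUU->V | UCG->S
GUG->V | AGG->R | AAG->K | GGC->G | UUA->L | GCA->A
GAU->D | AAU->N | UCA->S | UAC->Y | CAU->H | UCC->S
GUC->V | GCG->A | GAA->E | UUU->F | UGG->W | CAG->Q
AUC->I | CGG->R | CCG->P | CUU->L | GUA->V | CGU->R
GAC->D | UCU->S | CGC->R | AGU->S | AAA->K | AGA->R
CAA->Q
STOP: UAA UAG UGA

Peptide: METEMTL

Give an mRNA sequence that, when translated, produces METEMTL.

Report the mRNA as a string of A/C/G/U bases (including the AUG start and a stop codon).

residue 1: M -> AUG (start codon)
residue 2: E codons sorted = GAA,GAG -> pick first = GAA
residue 3: T codons sorted = ACA,ACC,ACG,ACU -> pick first = ACA
residue 4: E codons sorted = GAA,GAG -> pick first = GAA
residue 5: M -> AUG (only codon)
residue 6: T codons sorted = ACA,ACC,ACG,ACU -> pick first = ACA
residue 7: L codons sorted = CUA,CUC,CUG,CUU,UUA,UUG -> pick first = CUA
terminator: stop codons sorted = UAA,UAG,UGA -> pick first = UAA

Answer: mRNA: AUGGAAACAGAAAUGACACUAUAA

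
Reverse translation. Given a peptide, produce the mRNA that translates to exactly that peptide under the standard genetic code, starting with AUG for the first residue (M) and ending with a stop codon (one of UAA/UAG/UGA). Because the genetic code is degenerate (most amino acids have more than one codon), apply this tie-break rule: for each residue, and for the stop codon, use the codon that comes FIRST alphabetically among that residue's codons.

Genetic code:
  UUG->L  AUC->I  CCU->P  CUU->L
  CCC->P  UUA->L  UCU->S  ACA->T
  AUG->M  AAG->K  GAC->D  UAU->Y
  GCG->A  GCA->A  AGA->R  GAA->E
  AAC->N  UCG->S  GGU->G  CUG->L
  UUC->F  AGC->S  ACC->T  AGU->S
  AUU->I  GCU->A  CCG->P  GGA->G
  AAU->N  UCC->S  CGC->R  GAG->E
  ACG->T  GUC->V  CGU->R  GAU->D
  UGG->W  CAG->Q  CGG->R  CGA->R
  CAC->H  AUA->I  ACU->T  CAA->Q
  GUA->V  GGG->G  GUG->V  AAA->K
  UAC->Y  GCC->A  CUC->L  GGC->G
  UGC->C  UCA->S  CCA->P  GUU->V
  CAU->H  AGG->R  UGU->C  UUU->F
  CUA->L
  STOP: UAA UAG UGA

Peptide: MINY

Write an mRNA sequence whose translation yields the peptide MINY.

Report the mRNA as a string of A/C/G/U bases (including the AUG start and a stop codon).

Answer: mRNA: AUGAUAAACUACUAA

Derivation:
residue 1: M -> AUG (start codon)
residue 2: I codons sorted = AUA,AUC,AUU -> pick first = AUA
residue 3: N codons sorted = AAC,AAU -> pick first = AAC
residue 4: Y codons sorted = UAC,UAU -> pick first = UAC
terminator: stop codons sorted = UAA,UAG,UGA -> pick first = UAA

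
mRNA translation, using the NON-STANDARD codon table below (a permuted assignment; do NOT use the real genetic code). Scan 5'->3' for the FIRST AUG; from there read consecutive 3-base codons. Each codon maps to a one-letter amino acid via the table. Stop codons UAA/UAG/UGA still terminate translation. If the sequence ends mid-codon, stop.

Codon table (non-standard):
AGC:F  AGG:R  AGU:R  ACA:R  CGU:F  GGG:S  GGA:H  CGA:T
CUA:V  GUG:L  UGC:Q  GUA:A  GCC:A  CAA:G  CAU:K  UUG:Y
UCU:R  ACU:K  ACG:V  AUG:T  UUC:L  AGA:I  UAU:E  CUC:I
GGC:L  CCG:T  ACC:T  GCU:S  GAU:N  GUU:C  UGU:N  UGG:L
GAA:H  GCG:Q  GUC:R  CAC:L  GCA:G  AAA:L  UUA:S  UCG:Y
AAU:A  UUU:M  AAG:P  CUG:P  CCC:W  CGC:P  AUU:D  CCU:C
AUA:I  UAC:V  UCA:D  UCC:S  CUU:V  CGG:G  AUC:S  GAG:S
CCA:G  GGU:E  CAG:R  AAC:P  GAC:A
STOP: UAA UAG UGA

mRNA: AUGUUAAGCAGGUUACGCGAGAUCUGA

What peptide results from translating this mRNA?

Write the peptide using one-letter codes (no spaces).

Answer: TSFRSPSS

Derivation:
start AUG at pos 0
pos 0: AUG -> T; peptide=T
pos 3: UUA -> S; peptide=TS
pos 6: AGC -> F; peptide=TSF
pos 9: AGG -> R; peptide=TSFR
pos 12: UUA -> S; peptide=TSFRS
pos 15: CGC -> P; peptide=TSFRSP
pos 18: GAG -> S; peptide=TSFRSPS
pos 21: AUC -> S; peptide=TSFRSPSS
pos 24: UGA -> STOP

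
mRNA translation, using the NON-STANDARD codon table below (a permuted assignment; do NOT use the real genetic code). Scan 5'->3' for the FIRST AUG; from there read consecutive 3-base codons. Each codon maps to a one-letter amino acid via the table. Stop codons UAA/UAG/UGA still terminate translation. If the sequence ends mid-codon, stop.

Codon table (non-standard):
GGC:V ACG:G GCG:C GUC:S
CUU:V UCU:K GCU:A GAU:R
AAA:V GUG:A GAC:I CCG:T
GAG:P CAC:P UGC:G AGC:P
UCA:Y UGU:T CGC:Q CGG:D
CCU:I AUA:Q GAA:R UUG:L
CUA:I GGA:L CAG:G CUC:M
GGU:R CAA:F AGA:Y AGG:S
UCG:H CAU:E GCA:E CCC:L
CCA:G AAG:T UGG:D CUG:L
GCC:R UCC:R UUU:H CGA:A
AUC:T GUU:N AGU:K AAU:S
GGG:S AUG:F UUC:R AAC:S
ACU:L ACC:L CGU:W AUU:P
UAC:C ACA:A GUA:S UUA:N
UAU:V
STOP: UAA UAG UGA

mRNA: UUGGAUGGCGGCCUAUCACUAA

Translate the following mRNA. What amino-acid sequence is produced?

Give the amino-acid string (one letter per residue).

start AUG at pos 4
pos 4: AUG -> F; peptide=F
pos 7: GCG -> C; peptide=FC
pos 10: GCC -> R; peptide=FCR
pos 13: UAU -> V; peptide=FCRV
pos 16: CAC -> P; peptide=FCRVP
pos 19: UAA -> STOP

Answer: FCRVP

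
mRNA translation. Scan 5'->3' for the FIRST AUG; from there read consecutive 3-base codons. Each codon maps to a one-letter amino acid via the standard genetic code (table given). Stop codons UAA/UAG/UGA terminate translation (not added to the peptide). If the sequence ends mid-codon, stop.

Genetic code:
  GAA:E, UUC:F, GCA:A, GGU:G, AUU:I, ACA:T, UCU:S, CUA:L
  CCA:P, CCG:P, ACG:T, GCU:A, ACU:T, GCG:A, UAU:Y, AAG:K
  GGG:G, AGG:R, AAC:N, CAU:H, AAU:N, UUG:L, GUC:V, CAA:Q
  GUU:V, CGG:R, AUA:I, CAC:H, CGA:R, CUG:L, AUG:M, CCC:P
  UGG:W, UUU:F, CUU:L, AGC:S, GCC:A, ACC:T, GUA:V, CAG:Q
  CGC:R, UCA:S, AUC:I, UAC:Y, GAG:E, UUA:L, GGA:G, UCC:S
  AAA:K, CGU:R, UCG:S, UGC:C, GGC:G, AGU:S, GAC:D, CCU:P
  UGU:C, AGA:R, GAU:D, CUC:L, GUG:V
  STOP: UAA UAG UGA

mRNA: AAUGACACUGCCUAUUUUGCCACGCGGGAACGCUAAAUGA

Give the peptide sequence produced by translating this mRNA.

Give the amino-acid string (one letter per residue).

start AUG at pos 1
pos 1: AUG -> M; peptide=M
pos 4: ACA -> T; peptide=MT
pos 7: CUG -> L; peptide=MTL
pos 10: CCU -> P; peptide=MTLP
pos 13: AUU -> I; peptide=MTLPI
pos 16: UUG -> L; peptide=MTLPIL
pos 19: CCA -> P; peptide=MTLPILP
pos 22: CGC -> R; peptide=MTLPILPR
pos 25: GGG -> G; peptide=MTLPILPRG
pos 28: AAC -> N; peptide=MTLPILPRGN
pos 31: GCU -> A; peptide=MTLPILPRGNA
pos 34: AAA -> K; peptide=MTLPILPRGNAK
pos 37: UGA -> STOP

Answer: MTLPILPRGNAK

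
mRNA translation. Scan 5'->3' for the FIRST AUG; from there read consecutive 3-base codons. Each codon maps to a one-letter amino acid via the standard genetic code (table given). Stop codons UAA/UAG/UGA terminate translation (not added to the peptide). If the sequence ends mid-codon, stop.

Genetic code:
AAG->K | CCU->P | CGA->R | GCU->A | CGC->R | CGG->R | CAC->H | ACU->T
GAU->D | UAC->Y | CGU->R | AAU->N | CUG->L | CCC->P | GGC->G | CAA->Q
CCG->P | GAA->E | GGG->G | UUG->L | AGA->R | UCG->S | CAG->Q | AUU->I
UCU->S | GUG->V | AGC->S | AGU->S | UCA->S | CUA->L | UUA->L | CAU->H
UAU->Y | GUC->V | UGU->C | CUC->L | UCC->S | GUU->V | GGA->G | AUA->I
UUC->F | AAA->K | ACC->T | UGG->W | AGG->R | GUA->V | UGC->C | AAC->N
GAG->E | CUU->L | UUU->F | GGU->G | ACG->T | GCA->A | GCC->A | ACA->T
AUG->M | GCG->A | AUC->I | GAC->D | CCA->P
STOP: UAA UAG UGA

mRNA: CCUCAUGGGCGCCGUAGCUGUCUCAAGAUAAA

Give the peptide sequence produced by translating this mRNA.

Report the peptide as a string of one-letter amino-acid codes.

Answer: MGAVAVSR

Derivation:
start AUG at pos 4
pos 4: AUG -> M; peptide=M
pos 7: GGC -> G; peptide=MG
pos 10: GCC -> A; peptide=MGA
pos 13: GUA -> V; peptide=MGAV
pos 16: GCU -> A; peptide=MGAVA
pos 19: GUC -> V; peptide=MGAVAV
pos 22: UCA -> S; peptide=MGAVAVS
pos 25: AGA -> R; peptide=MGAVAVSR
pos 28: UAA -> STOP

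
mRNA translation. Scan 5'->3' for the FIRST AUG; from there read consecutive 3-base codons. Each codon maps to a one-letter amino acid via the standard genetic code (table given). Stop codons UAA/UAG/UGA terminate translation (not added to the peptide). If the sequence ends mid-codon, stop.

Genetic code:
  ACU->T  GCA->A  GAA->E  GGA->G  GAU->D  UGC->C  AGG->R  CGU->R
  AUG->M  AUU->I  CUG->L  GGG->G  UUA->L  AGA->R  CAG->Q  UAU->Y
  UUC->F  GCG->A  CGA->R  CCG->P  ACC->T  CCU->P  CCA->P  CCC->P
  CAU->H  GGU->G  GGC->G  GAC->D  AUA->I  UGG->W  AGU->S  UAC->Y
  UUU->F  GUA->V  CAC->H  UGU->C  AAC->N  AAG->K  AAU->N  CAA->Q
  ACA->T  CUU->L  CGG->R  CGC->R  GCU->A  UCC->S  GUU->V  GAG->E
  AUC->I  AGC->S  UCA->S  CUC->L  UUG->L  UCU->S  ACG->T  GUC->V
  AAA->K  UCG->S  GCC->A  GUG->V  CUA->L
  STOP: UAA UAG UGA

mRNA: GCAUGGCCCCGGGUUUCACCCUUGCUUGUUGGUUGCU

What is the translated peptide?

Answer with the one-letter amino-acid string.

Answer: MAPGFTLACWL

Derivation:
start AUG at pos 2
pos 2: AUG -> M; peptide=M
pos 5: GCC -> A; peptide=MA
pos 8: CCG -> P; peptide=MAP
pos 11: GGU -> G; peptide=MAPG
pos 14: UUC -> F; peptide=MAPGF
pos 17: ACC -> T; peptide=MAPGFT
pos 20: CUU -> L; peptide=MAPGFTL
pos 23: GCU -> A; peptide=MAPGFTLA
pos 26: UGU -> C; peptide=MAPGFTLAC
pos 29: UGG -> W; peptide=MAPGFTLACW
pos 32: UUG -> L; peptide=MAPGFTLACWL
pos 35: only 2 nt remain (<3), stop (end of mRNA)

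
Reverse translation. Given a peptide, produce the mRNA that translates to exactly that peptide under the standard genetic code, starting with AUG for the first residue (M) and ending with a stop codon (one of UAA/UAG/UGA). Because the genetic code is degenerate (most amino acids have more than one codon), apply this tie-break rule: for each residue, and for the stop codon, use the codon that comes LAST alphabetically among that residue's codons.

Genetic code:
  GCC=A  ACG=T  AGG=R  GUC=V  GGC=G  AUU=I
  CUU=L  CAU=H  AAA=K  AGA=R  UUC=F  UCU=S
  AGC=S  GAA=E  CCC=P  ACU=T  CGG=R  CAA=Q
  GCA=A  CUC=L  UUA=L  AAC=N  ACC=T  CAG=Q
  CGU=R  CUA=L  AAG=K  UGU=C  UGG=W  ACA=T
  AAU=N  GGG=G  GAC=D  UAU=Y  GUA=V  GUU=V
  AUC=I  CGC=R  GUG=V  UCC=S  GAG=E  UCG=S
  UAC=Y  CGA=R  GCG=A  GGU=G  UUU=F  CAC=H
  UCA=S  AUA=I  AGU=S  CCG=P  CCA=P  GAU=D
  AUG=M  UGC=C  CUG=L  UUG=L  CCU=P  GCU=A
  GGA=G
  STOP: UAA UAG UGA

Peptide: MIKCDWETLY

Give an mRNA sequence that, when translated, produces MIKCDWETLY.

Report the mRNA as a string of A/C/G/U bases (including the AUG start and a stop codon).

Answer: mRNA: AUGAUUAAGUGUGAUUGGGAGACUUUGUAUUGA

Derivation:
residue 1: M -> AUG (start codon)
residue 2: I codons sorted = AUA,AUC,AUU -> pick last = AUU
residue 3: K codons sorted = AAA,AAG -> pick last = AAG
residue 4: C codons sorted = UGC,UGU -> pick last = UGU
residue 5: D codons sorted = GAC,GAU -> pick last = GAU
residue 6: W -> UGG (only codon)
residue 7: E codons sorted = GAA,GAG -> pick last = GAG
residue 8: T codons sorted = ACA,ACC,ACG,ACU -> pick last = ACU
residue 9: L codons sorted = CUA,CUC,CUG,CUU,UUA,UUG -> pick last = UUG
residue 10: Y codons sorted = UAC,UAU -> pick last = UAU
terminator: stop codons sorted = UAA,UAG,UGA -> pick last = UGA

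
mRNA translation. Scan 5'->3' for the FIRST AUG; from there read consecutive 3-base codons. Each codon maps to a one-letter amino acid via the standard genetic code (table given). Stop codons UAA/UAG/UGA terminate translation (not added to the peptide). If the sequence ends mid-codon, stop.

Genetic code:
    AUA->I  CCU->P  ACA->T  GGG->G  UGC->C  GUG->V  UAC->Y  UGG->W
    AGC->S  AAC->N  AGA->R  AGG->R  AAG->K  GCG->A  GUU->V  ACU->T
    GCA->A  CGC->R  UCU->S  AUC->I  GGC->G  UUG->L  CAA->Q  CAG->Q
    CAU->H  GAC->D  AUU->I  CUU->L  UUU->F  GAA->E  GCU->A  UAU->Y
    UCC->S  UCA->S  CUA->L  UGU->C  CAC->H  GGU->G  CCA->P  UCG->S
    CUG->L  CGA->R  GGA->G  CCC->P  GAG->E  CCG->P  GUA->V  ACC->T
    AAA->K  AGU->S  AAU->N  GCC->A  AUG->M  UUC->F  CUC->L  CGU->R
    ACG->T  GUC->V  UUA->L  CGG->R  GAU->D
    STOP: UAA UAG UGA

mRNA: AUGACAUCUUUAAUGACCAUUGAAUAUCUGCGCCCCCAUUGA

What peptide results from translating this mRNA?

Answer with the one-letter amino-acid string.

Answer: MTSLMTIEYLRPH

Derivation:
start AUG at pos 0
pos 0: AUG -> M; peptide=M
pos 3: ACA -> T; peptide=MT
pos 6: UCU -> S; peptide=MTS
pos 9: UUA -> L; peptide=MTSL
pos 12: AUG -> M; peptide=MTSLM
pos 15: ACC -> T; peptide=MTSLMT
pos 18: AUU -> I; peptide=MTSLMTI
pos 21: GAA -> E; peptide=MTSLMTIE
pos 24: UAU -> Y; peptide=MTSLMTIEY
pos 27: CUG -> L; peptide=MTSLMTIEYL
pos 30: CGC -> R; peptide=MTSLMTIEYLR
pos 33: CCC -> P; peptide=MTSLMTIEYLRP
pos 36: CAU -> H; peptide=MTSLMTIEYLRPH
pos 39: UGA -> STOP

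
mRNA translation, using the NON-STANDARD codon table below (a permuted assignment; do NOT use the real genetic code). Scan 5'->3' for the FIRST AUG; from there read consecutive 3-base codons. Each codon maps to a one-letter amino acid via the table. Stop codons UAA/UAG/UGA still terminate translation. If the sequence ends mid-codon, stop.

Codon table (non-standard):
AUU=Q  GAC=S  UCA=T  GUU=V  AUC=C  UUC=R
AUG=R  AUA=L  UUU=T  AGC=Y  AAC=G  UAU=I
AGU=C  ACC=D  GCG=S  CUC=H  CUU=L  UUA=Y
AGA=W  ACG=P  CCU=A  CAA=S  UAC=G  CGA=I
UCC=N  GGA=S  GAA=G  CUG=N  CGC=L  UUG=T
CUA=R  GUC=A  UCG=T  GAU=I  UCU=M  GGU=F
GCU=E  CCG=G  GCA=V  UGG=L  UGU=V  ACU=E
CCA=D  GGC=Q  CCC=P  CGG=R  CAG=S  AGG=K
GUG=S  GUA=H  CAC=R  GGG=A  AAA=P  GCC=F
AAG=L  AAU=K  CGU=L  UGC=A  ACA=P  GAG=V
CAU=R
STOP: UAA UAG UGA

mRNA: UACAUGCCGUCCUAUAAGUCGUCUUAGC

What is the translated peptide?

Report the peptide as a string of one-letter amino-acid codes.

Answer: RGNILTM

Derivation:
start AUG at pos 3
pos 3: AUG -> R; peptide=R
pos 6: CCG -> G; peptide=RG
pos 9: UCC -> N; peptide=RGN
pos 12: UAU -> I; peptide=RGNI
pos 15: AAG -> L; peptide=RGNIL
pos 18: UCG -> T; peptide=RGNILT
pos 21: UCU -> M; peptide=RGNILTM
pos 24: UAG -> STOP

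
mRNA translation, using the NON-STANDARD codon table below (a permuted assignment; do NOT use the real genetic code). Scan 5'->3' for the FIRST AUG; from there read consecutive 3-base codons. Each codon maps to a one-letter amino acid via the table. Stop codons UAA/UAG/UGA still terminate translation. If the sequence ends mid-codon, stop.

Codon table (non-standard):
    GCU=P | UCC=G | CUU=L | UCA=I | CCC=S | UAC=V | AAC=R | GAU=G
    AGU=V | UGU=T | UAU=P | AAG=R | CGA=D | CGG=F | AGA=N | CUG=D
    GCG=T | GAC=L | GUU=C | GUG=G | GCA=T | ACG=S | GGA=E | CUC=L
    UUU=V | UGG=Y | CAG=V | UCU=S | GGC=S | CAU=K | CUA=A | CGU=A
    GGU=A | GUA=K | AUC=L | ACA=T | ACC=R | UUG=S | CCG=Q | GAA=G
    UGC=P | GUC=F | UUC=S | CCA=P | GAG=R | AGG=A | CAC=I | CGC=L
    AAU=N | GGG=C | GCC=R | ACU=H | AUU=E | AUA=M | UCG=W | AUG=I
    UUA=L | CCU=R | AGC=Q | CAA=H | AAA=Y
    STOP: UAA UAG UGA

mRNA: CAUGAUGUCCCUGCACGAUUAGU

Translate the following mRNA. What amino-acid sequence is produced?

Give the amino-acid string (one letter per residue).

start AUG at pos 1
pos 1: AUG -> I; peptide=I
pos 4: AUG -> I; peptide=II
pos 7: UCC -> G; peptide=IIG
pos 10: CUG -> D; peptide=IIGD
pos 13: CAC -> I; peptide=IIGDI
pos 16: GAU -> G; peptide=IIGDIG
pos 19: UAG -> STOP

Answer: IIGDIG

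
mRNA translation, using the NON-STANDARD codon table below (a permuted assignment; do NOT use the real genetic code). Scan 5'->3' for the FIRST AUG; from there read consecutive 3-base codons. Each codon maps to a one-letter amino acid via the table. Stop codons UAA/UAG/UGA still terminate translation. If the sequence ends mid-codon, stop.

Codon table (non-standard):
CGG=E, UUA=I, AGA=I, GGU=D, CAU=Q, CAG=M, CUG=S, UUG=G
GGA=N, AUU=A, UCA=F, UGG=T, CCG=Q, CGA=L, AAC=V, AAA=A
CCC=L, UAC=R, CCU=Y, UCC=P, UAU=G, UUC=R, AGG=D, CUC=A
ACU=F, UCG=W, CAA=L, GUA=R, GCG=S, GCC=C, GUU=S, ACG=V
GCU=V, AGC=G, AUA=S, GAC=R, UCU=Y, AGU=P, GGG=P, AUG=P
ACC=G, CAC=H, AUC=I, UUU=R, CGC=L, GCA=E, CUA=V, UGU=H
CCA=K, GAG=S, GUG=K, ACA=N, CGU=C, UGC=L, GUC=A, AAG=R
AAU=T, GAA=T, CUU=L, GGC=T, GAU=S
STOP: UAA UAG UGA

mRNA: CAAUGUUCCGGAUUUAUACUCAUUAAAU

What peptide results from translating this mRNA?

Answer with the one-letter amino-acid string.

start AUG at pos 2
pos 2: AUG -> P; peptide=P
pos 5: UUC -> R; peptide=PR
pos 8: CGG -> E; peptide=PRE
pos 11: AUU -> A; peptide=PREA
pos 14: UAU -> G; peptide=PREAG
pos 17: ACU -> F; peptide=PREAGF
pos 20: CAU -> Q; peptide=PREAGFQ
pos 23: UAA -> STOP

Answer: PREAGFQ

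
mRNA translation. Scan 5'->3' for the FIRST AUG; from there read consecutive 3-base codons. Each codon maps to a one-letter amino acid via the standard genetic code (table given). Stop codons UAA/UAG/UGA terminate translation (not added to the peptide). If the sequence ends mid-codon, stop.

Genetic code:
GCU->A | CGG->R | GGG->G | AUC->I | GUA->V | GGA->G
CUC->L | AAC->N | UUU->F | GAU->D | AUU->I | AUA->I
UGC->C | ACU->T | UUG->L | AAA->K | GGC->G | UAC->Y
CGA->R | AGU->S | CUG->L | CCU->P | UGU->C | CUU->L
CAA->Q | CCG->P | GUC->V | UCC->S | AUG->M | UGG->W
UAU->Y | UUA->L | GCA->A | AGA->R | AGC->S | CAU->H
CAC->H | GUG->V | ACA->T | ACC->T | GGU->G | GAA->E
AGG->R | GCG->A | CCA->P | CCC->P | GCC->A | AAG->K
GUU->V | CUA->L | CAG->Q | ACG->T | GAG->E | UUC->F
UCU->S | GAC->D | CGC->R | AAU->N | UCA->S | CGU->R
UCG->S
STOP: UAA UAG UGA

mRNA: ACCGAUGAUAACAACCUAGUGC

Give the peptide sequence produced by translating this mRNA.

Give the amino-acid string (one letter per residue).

start AUG at pos 4
pos 4: AUG -> M; peptide=M
pos 7: AUA -> I; peptide=MI
pos 10: ACA -> T; peptide=MIT
pos 13: ACC -> T; peptide=MITT
pos 16: UAG -> STOP

Answer: MITT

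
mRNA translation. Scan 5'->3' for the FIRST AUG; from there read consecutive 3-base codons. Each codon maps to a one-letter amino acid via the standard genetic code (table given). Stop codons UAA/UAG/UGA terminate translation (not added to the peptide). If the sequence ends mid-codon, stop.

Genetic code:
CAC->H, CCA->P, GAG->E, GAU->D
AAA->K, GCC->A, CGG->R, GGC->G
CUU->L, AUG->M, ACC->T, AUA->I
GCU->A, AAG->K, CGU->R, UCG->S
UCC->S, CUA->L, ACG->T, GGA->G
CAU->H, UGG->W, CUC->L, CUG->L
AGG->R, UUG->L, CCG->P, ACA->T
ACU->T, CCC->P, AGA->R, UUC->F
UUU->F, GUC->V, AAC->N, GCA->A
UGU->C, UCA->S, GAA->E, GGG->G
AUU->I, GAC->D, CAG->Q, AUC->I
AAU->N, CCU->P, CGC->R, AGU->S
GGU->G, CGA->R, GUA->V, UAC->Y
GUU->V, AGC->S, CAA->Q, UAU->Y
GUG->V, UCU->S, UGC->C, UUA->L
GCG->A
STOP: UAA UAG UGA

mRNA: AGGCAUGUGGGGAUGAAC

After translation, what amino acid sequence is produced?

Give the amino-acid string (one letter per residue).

Answer: MWG

Derivation:
start AUG at pos 4
pos 4: AUG -> M; peptide=M
pos 7: UGG -> W; peptide=MW
pos 10: GGA -> G; peptide=MWG
pos 13: UGA -> STOP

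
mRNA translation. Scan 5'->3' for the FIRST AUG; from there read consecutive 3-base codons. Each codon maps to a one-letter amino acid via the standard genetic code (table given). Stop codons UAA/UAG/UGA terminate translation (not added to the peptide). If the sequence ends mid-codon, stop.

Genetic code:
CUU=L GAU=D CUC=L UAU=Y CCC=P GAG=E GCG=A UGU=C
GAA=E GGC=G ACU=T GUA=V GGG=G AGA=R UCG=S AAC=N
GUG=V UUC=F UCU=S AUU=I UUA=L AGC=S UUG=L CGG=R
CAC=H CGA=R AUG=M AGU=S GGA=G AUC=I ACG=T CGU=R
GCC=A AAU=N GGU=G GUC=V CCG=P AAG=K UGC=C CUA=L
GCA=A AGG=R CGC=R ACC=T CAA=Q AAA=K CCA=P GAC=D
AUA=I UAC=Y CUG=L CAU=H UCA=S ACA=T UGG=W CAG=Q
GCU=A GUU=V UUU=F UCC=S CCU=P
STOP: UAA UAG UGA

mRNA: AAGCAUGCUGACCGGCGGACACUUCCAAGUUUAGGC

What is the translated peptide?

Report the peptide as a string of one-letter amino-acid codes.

Answer: MLTGGHFQV

Derivation:
start AUG at pos 4
pos 4: AUG -> M; peptide=M
pos 7: CUG -> L; peptide=ML
pos 10: ACC -> T; peptide=MLT
pos 13: GGC -> G; peptide=MLTG
pos 16: GGA -> G; peptide=MLTGG
pos 19: CAC -> H; peptide=MLTGGH
pos 22: UUC -> F; peptide=MLTGGHF
pos 25: CAA -> Q; peptide=MLTGGHFQ
pos 28: GUU -> V; peptide=MLTGGHFQV
pos 31: UAG -> STOP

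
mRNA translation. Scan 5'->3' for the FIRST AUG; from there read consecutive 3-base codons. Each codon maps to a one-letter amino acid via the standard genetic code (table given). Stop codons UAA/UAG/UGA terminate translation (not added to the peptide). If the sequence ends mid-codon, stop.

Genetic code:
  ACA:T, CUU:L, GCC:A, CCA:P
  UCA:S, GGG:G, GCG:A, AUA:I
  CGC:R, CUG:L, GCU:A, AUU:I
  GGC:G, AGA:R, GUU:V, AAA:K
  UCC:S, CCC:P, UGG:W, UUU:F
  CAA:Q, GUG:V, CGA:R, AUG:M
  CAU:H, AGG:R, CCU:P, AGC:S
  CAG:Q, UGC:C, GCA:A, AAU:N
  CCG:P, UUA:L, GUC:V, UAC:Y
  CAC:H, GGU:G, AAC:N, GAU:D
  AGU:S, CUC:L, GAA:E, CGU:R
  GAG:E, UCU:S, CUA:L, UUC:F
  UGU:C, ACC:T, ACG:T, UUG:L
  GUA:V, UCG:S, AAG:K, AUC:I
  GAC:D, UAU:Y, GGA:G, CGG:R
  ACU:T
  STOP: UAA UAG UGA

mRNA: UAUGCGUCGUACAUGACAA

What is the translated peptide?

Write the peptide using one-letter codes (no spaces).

start AUG at pos 1
pos 1: AUG -> M; peptide=M
pos 4: CGU -> R; peptide=MR
pos 7: CGU -> R; peptide=MRR
pos 10: ACA -> T; peptide=MRRT
pos 13: UGA -> STOP

Answer: MRRT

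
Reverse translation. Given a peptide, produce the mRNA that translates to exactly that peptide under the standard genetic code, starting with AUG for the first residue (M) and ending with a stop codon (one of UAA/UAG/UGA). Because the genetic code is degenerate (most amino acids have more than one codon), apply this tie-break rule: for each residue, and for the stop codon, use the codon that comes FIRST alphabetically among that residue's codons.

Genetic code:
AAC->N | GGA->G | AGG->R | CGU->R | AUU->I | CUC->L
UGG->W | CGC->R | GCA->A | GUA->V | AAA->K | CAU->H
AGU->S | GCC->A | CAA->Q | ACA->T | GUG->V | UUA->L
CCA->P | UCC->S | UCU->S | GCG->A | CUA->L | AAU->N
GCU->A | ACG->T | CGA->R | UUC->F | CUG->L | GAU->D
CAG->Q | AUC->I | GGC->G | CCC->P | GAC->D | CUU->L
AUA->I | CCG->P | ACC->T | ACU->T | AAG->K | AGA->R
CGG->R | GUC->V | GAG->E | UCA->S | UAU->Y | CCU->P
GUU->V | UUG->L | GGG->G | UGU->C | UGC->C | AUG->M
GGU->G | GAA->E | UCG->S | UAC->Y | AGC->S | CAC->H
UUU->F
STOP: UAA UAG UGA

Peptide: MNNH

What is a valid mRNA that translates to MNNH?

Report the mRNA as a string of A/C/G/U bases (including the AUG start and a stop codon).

Answer: mRNA: AUGAACAACCACUAA

Derivation:
residue 1: M -> AUG (start codon)
residue 2: N codons sorted = AAC,AAU -> pick first = AAC
residue 3: N codons sorted = AAC,AAU -> pick first = AAC
residue 4: H codons sorted = CAC,CAU -> pick first = CAC
terminator: stop codons sorted = UAA,UAG,UGA -> pick first = UAA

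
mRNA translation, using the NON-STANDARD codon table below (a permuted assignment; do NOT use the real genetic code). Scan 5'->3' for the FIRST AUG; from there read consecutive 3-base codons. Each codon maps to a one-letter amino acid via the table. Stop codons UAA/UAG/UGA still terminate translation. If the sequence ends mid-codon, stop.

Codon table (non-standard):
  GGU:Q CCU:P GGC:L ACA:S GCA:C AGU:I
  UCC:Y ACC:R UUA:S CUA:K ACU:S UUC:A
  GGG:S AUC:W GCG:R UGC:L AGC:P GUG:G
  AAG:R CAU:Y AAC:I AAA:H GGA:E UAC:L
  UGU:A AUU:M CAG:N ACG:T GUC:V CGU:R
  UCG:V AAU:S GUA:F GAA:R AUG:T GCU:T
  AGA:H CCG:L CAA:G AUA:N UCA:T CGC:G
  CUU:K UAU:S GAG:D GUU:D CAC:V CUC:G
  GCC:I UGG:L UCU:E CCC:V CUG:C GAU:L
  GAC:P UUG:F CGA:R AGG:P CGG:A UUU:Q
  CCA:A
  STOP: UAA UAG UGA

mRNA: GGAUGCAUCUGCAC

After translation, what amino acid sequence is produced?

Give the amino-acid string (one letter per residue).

start AUG at pos 2
pos 2: AUG -> T; peptide=T
pos 5: CAU -> Y; peptide=TY
pos 8: CUG -> C; peptide=TYC
pos 11: CAC -> V; peptide=TYCV
pos 14: only 0 nt remain (<3), stop (end of mRNA)

Answer: TYCV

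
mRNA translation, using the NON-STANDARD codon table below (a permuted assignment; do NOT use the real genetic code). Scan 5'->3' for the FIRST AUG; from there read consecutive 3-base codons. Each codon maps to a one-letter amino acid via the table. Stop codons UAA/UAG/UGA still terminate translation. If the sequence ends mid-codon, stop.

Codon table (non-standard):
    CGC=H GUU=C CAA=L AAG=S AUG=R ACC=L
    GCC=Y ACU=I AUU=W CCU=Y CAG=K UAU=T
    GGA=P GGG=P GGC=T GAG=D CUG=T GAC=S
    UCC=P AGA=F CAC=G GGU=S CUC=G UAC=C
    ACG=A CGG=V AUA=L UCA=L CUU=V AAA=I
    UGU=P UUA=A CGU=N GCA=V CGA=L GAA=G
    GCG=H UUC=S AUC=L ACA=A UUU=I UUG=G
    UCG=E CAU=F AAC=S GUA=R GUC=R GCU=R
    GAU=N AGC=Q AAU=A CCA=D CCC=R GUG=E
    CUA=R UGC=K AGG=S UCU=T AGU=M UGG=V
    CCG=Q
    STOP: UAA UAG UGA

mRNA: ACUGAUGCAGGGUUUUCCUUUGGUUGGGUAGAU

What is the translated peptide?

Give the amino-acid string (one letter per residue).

start AUG at pos 4
pos 4: AUG -> R; peptide=R
pos 7: CAG -> K; peptide=RK
pos 10: GGU -> S; peptide=RKS
pos 13: UUU -> I; peptide=RKSI
pos 16: CCU -> Y; peptide=RKSIY
pos 19: UUG -> G; peptide=RKSIYG
pos 22: GUU -> C; peptide=RKSIYGC
pos 25: GGG -> P; peptide=RKSIYGCP
pos 28: UAG -> STOP

Answer: RKSIYGCP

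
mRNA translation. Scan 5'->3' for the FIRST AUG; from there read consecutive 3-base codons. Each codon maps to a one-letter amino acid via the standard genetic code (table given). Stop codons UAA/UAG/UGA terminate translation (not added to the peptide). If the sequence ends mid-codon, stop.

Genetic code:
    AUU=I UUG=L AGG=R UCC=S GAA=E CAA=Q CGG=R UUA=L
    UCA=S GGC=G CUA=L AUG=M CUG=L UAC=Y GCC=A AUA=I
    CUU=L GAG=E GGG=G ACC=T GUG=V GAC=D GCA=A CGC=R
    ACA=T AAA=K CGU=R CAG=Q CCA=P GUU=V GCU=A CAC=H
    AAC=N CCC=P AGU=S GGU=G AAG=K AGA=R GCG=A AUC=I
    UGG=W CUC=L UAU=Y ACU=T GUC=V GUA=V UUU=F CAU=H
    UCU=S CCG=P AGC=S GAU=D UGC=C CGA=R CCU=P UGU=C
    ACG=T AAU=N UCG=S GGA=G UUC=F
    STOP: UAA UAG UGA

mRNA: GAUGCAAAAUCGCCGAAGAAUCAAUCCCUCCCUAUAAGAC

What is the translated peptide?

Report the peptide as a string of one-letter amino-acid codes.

start AUG at pos 1
pos 1: AUG -> M; peptide=M
pos 4: CAA -> Q; peptide=MQ
pos 7: AAU -> N; peptide=MQN
pos 10: CGC -> R; peptide=MQNR
pos 13: CGA -> R; peptide=MQNRR
pos 16: AGA -> R; peptide=MQNRRR
pos 19: AUC -> I; peptide=MQNRRRI
pos 22: AAU -> N; peptide=MQNRRRIN
pos 25: CCC -> P; peptide=MQNRRRINP
pos 28: UCC -> S; peptide=MQNRRRINPS
pos 31: CUA -> L; peptide=MQNRRRINPSL
pos 34: UAA -> STOP

Answer: MQNRRRINPSL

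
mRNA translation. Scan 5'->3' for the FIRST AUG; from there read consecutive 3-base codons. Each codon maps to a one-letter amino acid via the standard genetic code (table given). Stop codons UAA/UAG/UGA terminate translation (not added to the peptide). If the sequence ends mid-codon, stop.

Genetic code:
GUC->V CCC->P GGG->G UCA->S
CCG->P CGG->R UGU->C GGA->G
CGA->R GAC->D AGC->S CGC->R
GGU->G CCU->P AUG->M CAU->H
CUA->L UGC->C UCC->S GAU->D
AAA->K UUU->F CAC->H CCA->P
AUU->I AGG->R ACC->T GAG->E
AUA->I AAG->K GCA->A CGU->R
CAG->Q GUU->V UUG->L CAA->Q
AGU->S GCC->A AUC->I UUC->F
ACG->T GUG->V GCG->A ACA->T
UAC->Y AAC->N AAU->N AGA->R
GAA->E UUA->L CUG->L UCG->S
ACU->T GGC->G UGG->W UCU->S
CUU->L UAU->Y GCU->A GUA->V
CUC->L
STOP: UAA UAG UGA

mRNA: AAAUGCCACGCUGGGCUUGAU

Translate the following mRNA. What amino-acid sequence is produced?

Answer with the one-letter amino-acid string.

Answer: MPRWA

Derivation:
start AUG at pos 2
pos 2: AUG -> M; peptide=M
pos 5: CCA -> P; peptide=MP
pos 8: CGC -> R; peptide=MPR
pos 11: UGG -> W; peptide=MPRW
pos 14: GCU -> A; peptide=MPRWA
pos 17: UGA -> STOP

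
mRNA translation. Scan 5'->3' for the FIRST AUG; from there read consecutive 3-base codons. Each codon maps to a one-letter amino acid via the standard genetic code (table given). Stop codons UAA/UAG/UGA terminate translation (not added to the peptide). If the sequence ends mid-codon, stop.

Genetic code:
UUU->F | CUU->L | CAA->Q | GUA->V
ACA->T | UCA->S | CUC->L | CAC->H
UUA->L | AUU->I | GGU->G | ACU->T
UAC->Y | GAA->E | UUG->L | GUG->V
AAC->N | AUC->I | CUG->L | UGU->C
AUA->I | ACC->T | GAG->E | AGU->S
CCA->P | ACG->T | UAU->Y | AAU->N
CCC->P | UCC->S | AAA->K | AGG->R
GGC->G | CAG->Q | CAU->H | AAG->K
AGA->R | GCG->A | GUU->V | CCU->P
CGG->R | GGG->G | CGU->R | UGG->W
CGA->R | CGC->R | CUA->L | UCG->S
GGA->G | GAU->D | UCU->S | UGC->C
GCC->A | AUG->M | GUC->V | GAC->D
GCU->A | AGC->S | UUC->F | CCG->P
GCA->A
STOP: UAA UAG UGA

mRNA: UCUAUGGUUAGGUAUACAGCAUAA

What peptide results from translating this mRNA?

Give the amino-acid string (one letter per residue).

start AUG at pos 3
pos 3: AUG -> M; peptide=M
pos 6: GUU -> V; peptide=MV
pos 9: AGG -> R; peptide=MVR
pos 12: UAU -> Y; peptide=MVRY
pos 15: ACA -> T; peptide=MVRYT
pos 18: GCA -> A; peptide=MVRYTA
pos 21: UAA -> STOP

Answer: MVRYTA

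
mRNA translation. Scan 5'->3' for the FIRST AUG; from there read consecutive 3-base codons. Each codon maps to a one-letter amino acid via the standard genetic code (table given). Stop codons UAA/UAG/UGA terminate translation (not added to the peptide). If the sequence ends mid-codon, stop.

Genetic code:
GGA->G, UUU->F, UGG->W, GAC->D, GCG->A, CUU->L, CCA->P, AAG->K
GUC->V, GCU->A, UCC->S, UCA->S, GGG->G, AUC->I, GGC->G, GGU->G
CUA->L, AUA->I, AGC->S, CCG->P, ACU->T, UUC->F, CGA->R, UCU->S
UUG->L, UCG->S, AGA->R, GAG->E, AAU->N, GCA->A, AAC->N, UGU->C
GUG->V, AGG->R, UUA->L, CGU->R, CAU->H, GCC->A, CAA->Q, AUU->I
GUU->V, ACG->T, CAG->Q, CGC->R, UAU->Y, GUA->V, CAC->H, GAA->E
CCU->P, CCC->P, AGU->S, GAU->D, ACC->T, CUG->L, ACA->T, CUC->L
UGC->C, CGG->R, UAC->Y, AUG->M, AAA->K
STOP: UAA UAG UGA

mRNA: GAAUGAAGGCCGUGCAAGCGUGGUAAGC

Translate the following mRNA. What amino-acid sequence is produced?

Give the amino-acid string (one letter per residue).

Answer: MKAVQAW

Derivation:
start AUG at pos 2
pos 2: AUG -> M; peptide=M
pos 5: AAG -> K; peptide=MK
pos 8: GCC -> A; peptide=MKA
pos 11: GUG -> V; peptide=MKAV
pos 14: CAA -> Q; peptide=MKAVQ
pos 17: GCG -> A; peptide=MKAVQA
pos 20: UGG -> W; peptide=MKAVQAW
pos 23: UAA -> STOP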